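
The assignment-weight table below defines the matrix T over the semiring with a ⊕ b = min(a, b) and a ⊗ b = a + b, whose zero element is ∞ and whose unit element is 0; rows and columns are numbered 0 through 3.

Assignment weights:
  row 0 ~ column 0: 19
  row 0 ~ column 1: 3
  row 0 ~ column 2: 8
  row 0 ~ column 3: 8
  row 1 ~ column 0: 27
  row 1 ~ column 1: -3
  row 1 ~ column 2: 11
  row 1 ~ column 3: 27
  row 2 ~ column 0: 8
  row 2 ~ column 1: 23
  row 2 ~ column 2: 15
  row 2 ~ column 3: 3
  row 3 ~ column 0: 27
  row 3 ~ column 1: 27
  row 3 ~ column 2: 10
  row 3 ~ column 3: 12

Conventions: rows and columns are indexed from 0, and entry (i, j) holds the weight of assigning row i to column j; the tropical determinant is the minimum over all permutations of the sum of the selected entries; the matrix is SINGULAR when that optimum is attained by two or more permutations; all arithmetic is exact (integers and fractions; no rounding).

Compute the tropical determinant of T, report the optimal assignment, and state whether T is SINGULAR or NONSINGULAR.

σ = (0, 1, 2, 3): 19 + (-3) + 15 + 12 = 43
σ = (0, 1, 3, 2): 19 + (-3) + 3 + 10 = 29
σ = (0, 2, 1, 3): 19 + 11 + 23 + 12 = 65
σ = (0, 2, 3, 1): 19 + 11 + 3 + 27 = 60
σ = (0, 3, 1, 2): 19 + 27 + 23 + 10 = 79
σ = (0, 3, 2, 1): 19 + 27 + 15 + 27 = 88
σ = (1, 0, 2, 3): 3 + 27 + 15 + 12 = 57
σ = (1, 0, 3, 2): 3 + 27 + 3 + 10 = 43
σ = (1, 2, 0, 3): 3 + 11 + 8 + 12 = 34
σ = (1, 2, 3, 0): 3 + 11 + 3 + 27 = 44
σ = (1, 3, 0, 2): 3 + 27 + 8 + 10 = 48
σ = (1, 3, 2, 0): 3 + 27 + 15 + 27 = 72
σ = (2, 0, 1, 3): 8 + 27 + 23 + 12 = 70
σ = (2, 0, 3, 1): 8 + 27 + 3 + 27 = 65
σ = (2, 1, 0, 3): 8 + (-3) + 8 + 12 = 25
σ = (2, 1, 3, 0): 8 + (-3) + 3 + 27 = 35
σ = (2, 3, 0, 1): 8 + 27 + 8 + 27 = 70
σ = (2, 3, 1, 0): 8 + 27 + 23 + 27 = 85
σ = (3, 0, 1, 2): 8 + 27 + 23 + 10 = 68
σ = (3, 0, 2, 1): 8 + 27 + 15 + 27 = 77
σ = (3, 1, 0, 2): 8 + (-3) + 8 + 10 = 23
σ = (3, 1, 2, 0): 8 + (-3) + 15 + 27 = 47
σ = (3, 2, 0, 1): 8 + 11 + 8 + 27 = 54
σ = (3, 2, 1, 0): 8 + 11 + 23 + 27 = 69
Optimal value attained by: σ = (3, 1, 0, 2).
Answer: det⊕(T) = 23; verdict: NONSINGULAR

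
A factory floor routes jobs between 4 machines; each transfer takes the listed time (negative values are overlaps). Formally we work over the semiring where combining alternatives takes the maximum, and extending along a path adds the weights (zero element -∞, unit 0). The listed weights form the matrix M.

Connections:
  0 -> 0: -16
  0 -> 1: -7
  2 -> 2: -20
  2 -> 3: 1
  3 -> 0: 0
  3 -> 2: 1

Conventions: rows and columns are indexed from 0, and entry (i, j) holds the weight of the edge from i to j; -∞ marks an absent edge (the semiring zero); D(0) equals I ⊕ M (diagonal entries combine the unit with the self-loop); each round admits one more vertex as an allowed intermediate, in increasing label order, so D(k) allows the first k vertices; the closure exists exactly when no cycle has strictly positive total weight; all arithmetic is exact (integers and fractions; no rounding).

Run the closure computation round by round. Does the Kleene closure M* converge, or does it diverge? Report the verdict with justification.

D(0):
  [0, -7, -∞, -∞]
  [-∞, 0, -∞, -∞]
  [-∞, -∞, 0, 1]
  [0, -∞, 1, 0]
D(1):
  [0, -7, -∞, -∞]
  [-∞, 0, -∞, -∞]
  [-∞, -∞, 0, 1]
  [0, -7, 1, 0]
D(2):
  [0, -7, -∞, -∞]
  [-∞, 0, -∞, -∞]
  [-∞, -∞, 0, 1]
  [0, -7, 1, 0]
Detection: at round 3, diagonal entry (3, 3) turns strictly positive.
Key observation: the cycle 3->2->3 has total weight 1 + 1, which is strictly positive.
Answer: DIVERGES — positive cycle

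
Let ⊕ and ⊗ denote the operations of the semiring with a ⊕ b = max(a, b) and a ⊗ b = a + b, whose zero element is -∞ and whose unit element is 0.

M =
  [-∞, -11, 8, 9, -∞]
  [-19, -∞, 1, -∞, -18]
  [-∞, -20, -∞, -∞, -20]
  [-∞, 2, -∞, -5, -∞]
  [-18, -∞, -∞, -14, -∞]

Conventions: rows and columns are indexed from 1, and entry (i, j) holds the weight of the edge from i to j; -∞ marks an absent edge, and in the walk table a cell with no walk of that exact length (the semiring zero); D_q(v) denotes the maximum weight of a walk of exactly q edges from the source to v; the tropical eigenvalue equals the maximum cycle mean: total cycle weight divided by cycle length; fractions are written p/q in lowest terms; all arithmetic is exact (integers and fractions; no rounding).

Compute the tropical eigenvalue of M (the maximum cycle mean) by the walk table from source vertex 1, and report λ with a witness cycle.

q=0: [0, -∞, -∞, -∞, -∞]
q=1: [-∞, -11, 8, 9, -∞]
q=2: [-30, 11, -10, 4, -12]
q=3: [-8, 6, 12, -1, -7]
q=4: [-13, 1, 7, 1, -8]
q=5: [-18, 3, 2, -4, -13]
Optimal cycle mean attained by: cycle 1->4->2->1, total 9 + 2 + (-19), length 3.
Answer: λ = -8/3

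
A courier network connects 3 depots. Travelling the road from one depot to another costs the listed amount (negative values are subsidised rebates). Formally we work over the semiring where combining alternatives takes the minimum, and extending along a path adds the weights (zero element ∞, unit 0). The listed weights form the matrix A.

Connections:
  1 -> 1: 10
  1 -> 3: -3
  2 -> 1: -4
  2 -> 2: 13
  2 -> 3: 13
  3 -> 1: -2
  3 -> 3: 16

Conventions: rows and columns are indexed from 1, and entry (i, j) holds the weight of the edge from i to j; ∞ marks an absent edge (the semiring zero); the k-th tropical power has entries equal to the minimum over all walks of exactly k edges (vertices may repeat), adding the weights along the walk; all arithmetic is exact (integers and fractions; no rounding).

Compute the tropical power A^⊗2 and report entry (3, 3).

A^⊗2:
  [-5, ∞, 7]
  [6, 26, -7]
  [8, ∞, -5]
Key observation: the optimum is the walk 3->1->3, with weight (-2) + (-3) = -5.
Optimal value attained by: walk 3->1->3.
Answer: (A^⊗2)[3][3] = -5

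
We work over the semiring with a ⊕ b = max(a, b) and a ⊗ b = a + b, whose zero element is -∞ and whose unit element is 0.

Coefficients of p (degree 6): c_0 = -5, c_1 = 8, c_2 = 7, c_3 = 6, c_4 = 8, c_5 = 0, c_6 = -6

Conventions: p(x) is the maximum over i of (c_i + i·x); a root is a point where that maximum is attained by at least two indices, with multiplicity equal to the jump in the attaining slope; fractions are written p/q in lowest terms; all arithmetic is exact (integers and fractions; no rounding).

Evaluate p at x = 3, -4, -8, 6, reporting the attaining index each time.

p(3) = max(-5+0·3=-5, 8+1·3=11, 7+2·3=13, 6+3·3=15, 8+4·3=20, 0+5·3=15, -6+6·3=12) = 20 (attained by i=4)
p(-4) = max(-5+0·(-4)=-5, 8+1·(-4)=4, 7+2·(-4)=-1, 6+3·(-4)=-6, 8+4·(-4)=-8, 0+5·(-4)=-20, -6+6·(-4)=-30) = 4 (attained by i=1)
p(-8) = max(-5+0·(-8)=-5, 8+1·(-8)=0, 7+2·(-8)=-9, 6+3·(-8)=-18, 8+4·(-8)=-24, 0+5·(-8)=-40, -6+6·(-8)=-54) = 0 (attained by i=1)
p(6) = max(-5+0·6=-5, 8+1·6=14, 7+2·6=19, 6+3·6=24, 8+4·6=32, 0+5·6=30, -6+6·6=30) = 32 (attained by i=4)
Answer: p(3) = 20; p(-4) = 4; p(-8) = 0; p(6) = 32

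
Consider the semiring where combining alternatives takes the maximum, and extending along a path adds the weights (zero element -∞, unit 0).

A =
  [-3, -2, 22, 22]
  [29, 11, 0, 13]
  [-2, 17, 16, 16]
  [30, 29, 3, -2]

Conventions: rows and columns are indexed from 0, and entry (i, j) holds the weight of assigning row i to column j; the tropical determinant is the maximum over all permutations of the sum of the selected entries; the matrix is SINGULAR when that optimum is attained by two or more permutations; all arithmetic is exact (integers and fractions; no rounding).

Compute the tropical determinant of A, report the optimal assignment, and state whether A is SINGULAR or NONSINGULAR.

σ = (0, 1, 2, 3): (-3) + 11 + 16 + (-2) = 22
σ = (0, 1, 3, 2): (-3) + 11 + 16 + 3 = 27
σ = (0, 2, 1, 3): (-3) + 0 + 17 + (-2) = 12
σ = (0, 2, 3, 1): (-3) + 0 + 16 + 29 = 42
σ = (0, 3, 1, 2): (-3) + 13 + 17 + 3 = 30
σ = (0, 3, 2, 1): (-3) + 13 + 16 + 29 = 55
σ = (1, 0, 2, 3): (-2) + 29 + 16 + (-2) = 41
σ = (1, 0, 3, 2): (-2) + 29 + 16 + 3 = 46
σ = (1, 2, 0, 3): (-2) + 0 + (-2) + (-2) = -6
σ = (1, 2, 3, 0): (-2) + 0 + 16 + 30 = 44
σ = (1, 3, 0, 2): (-2) + 13 + (-2) + 3 = 12
σ = (1, 3, 2, 0): (-2) + 13 + 16 + 30 = 57
σ = (2, 0, 1, 3): 22 + 29 + 17 + (-2) = 66
σ = (2, 0, 3, 1): 22 + 29 + 16 + 29 = 96
σ = (2, 1, 0, 3): 22 + 11 + (-2) + (-2) = 29
σ = (2, 1, 3, 0): 22 + 11 + 16 + 30 = 79
σ = (2, 3, 0, 1): 22 + 13 + (-2) + 29 = 62
σ = (2, 3, 1, 0): 22 + 13 + 17 + 30 = 82
σ = (3, 0, 1, 2): 22 + 29 + 17 + 3 = 71
σ = (3, 0, 2, 1): 22 + 29 + 16 + 29 = 96
σ = (3, 1, 0, 2): 22 + 11 + (-2) + 3 = 34
σ = (3, 1, 2, 0): 22 + 11 + 16 + 30 = 79
σ = (3, 2, 0, 1): 22 + 0 + (-2) + 29 = 49
σ = (3, 2, 1, 0): 22 + 0 + 17 + 30 = 69
Optimal value attained by: σ = (2, 0, 3, 1).
Answer: det⊕(A) = 96; verdict: SINGULAR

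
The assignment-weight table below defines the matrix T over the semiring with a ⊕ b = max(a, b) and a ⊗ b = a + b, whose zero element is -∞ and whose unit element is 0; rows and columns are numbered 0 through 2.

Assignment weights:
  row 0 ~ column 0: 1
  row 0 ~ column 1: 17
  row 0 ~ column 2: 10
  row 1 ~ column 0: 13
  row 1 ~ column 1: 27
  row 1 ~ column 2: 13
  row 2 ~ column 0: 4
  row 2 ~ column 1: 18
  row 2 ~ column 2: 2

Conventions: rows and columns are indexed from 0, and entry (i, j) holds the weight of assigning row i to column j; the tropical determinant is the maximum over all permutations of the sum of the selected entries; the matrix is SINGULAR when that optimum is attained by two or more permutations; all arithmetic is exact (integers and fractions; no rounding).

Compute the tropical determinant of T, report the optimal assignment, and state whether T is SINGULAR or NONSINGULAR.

σ = (0, 1, 2): 1 + 27 + 2 = 30
σ = (0, 2, 1): 1 + 13 + 18 = 32
σ = (1, 0, 2): 17 + 13 + 2 = 32
σ = (1, 2, 0): 17 + 13 + 4 = 34
σ = (2, 0, 1): 10 + 13 + 18 = 41
σ = (2, 1, 0): 10 + 27 + 4 = 41
Optimal value attained by: σ = (2, 0, 1).
Answer: det⊕(T) = 41; verdict: SINGULAR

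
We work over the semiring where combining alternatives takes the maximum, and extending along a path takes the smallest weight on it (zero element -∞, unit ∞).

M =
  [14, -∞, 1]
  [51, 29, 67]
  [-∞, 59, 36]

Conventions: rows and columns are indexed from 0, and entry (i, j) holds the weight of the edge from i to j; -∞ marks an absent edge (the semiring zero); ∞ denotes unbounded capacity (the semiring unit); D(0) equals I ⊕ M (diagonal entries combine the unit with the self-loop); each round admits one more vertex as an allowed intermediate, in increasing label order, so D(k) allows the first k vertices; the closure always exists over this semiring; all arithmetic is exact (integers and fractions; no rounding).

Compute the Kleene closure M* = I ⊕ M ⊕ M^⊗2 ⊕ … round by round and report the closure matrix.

D(0):
  [∞, -∞, 1]
  [51, ∞, 67]
  [-∞, 59, ∞]
D(1):
  [∞, -∞, 1]
  [51, ∞, 67]
  [-∞, 59, ∞]
D(2):
  [∞, -∞, 1]
  [51, ∞, 67]
  [51, 59, ∞]
D(3):
  [∞, 1, 1]
  [51, ∞, 67]
  [51, 59, ∞]
Answer: M* = [[∞, 1, 1], [51, ∞, 67], [51, 59, ∞]]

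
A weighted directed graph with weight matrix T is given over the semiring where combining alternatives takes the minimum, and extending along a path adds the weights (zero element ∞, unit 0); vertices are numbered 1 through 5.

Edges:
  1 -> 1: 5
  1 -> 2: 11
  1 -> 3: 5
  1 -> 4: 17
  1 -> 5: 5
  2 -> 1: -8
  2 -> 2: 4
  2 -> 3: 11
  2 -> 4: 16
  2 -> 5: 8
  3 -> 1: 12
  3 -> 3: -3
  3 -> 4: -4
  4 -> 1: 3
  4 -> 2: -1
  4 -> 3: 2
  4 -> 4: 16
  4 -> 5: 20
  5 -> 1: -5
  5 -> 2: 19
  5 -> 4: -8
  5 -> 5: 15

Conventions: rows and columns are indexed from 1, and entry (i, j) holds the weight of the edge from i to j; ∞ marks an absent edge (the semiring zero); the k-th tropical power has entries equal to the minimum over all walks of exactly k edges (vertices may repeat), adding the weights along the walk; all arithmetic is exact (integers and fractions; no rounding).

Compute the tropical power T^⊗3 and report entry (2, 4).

T^⊗2:
  [0, 15, 2, -3, 10]
  [-4, 3, -3, 0, -3]
  [-1, -5, -6, -7, 16]
  [-9, 3, -1, -2, 7]
  [-5, -9, -6, 7, 0]
T^⊗3:
  [0, -4, -1, -2, 5]
  [-8, -1, -6, -11, 1]
  [-13, -8, -9, -10, 3]
  [-5, -3, -4, -5, -4]
  [-17, -5, -9, -10, -1]
Key observation: the optimum is the walk 2->1->5->4, with weight (-8) + 5 + (-8) = -11.
Optimal value attained by: walk 2->1->5->4.
Answer: (T^⊗3)[2][4] = -11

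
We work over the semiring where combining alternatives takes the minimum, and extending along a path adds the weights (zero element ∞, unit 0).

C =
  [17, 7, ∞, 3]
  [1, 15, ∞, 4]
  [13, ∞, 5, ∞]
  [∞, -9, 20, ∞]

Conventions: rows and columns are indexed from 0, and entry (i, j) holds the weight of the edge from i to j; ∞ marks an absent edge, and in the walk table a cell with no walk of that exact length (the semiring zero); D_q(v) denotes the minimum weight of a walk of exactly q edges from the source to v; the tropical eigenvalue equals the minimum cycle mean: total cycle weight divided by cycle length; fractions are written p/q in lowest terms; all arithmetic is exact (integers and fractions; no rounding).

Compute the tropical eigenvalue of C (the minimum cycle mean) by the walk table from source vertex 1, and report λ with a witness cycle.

q=0: [∞, 0, ∞, ∞]
q=1: [1, 15, ∞, 4]
q=2: [16, -5, 24, 4]
q=3: [-4, -5, 24, -1]
q=4: [-4, -10, 19, -1]
Optimal cycle mean attained by: cycle 1->3->1, total 4 + (-9), length 2.
Answer: λ = -5/2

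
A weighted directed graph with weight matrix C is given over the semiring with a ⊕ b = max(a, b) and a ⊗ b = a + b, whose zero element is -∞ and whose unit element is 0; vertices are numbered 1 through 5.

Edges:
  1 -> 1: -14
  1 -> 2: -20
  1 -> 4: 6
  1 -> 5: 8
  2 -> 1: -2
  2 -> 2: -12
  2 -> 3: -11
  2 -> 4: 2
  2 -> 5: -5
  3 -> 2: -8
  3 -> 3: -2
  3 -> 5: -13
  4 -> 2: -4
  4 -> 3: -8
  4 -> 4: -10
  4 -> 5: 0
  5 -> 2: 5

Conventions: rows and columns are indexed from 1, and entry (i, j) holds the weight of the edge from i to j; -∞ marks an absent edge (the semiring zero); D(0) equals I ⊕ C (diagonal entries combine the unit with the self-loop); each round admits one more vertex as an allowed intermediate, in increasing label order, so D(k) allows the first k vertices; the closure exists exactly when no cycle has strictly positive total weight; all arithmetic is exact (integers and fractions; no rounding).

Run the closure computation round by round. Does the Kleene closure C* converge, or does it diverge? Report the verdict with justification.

D(0):
  [0, -20, -∞, 6, 8]
  [-2, 0, -11, 2, -5]
  [-∞, -8, 0, -∞, -13]
  [-∞, -4, -8, 0, 0]
  [-∞, 5, -∞, -∞, 0]
D(1):
  [0, -20, -∞, 6, 8]
  [-2, 0, -11, 4, 6]
  [-∞, -8, 0, -∞, -13]
  [-∞, -4, -8, 0, 0]
  [-∞, 5, -∞, -∞, 0]
Detection: at round 2, diagonal entry (5, 5) turns strictly positive.
Key observation: the cycle 5->2->1->5 has total weight 5 + (-2) + 8, which is strictly positive.
Answer: DIVERGES — positive cycle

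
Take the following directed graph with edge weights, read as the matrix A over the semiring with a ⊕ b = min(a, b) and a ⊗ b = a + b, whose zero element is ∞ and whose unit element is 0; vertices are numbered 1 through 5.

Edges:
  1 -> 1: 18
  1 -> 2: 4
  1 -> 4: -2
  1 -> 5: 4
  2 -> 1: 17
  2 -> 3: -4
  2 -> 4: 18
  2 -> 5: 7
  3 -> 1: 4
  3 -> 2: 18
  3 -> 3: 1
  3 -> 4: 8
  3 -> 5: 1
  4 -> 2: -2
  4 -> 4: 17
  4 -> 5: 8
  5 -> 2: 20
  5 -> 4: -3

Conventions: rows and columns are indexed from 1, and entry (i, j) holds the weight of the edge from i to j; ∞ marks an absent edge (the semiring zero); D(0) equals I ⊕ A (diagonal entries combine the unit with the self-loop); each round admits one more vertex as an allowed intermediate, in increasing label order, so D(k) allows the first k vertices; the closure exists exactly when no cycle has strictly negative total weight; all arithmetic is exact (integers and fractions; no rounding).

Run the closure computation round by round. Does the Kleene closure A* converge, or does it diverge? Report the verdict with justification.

D(0):
  [0, 4, ∞, -2, 4]
  [17, 0, -4, 18, 7]
  [4, 18, 0, 8, 1]
  [∞, -2, ∞, 0, 8]
  [∞, 20, ∞, -3, 0]
D(1):
  [0, 4, ∞, -2, 4]
  [17, 0, -4, 15, 7]
  [4, 8, 0, 2, 1]
  [∞, -2, ∞, 0, 8]
  [∞, 20, ∞, -3, 0]
D(2):
  [0, 4, 0, -2, 4]
  [17, 0, -4, 15, 7]
  [4, 8, 0, 2, 1]
  [15, -2, -6, 0, 5]
  [37, 20, 16, -3, 0]
Detection: at round 3, diagonal entry (4, 4) turns strictly negative.
Key observation: the cycle 4->2->3->1->4 has total weight (-2) + (-4) + 4 + (-2), which is strictly negative.
Answer: DIVERGES — negative cycle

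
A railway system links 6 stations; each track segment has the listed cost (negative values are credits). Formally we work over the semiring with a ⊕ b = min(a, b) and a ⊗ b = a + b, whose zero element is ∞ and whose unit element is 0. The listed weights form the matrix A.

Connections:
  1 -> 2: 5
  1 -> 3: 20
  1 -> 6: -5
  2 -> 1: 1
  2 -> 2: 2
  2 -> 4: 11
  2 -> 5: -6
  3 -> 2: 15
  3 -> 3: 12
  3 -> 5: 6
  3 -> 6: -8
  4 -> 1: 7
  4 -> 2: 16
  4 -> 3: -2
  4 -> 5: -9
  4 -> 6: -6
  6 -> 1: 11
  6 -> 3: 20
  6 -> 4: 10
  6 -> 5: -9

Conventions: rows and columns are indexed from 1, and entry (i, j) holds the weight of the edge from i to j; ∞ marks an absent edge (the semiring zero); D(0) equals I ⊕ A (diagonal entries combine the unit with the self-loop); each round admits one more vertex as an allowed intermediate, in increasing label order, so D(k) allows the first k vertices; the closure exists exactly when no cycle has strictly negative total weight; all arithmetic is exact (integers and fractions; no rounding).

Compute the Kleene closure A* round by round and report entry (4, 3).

D(0):
  [0, 5, 20, ∞, ∞, -5]
  [1, 0, ∞, 11, -6, ∞]
  [∞, 15, 0, ∞, 6, -8]
  [7, 16, -2, 0, -9, -6]
  [∞, ∞, ∞, ∞, 0, ∞]
  [11, ∞, 20, 10, -9, 0]
D(1):
  [0, 5, 20, ∞, ∞, -5]
  [1, 0, 21, 11, -6, -4]
  [∞, 15, 0, ∞, 6, -8]
  [7, 12, -2, 0, -9, -6]
  [∞, ∞, ∞, ∞, 0, ∞]
  [11, 16, 20, 10, -9, 0]
D(2):
  [0, 5, 20, 16, -1, -5]
  [1, 0, 21, 11, -6, -4]
  [16, 15, 0, 26, 6, -8]
  [7, 12, -2, 0, -9, -6]
  [∞, ∞, ∞, ∞, 0, ∞]
  [11, 16, 20, 10, -9, 0]
D(3):
  [0, 5, 20, 16, -1, -5]
  [1, 0, 21, 11, -6, -4]
  [16, 15, 0, 26, 6, -8]
  [7, 12, -2, 0, -9, -10]
  [∞, ∞, ∞, ∞, 0, ∞]
  [11, 16, 20, 10, -9, 0]
D(4):
  [0, 5, 14, 16, -1, -5]
  [1, 0, 9, 11, -6, -4]
  [16, 15, 0, 26, 6, -8]
  [7, 12, -2, 0, -9, -10]
  [∞, ∞, ∞, ∞, 0, ∞]
  [11, 16, 8, 10, -9, 0]
D(5):
  [0, 5, 14, 16, -1, -5]
  [1, 0, 9, 11, -6, -4]
  [16, 15, 0, 26, 6, -8]
  [7, 12, -2, 0, -9, -10]
  [∞, ∞, ∞, ∞, 0, ∞]
  [11, 16, 8, 10, -9, 0]
D(6):
  [0, 5, 3, 5, -14, -5]
  [1, 0, 4, 6, -13, -4]
  [3, 8, 0, 2, -17, -8]
  [1, 6, -2, 0, -19, -10]
  [∞, ∞, ∞, ∞, 0, ∞]
  [11, 16, 8, 10, -9, 0]
Answer: A*[4][3] = -2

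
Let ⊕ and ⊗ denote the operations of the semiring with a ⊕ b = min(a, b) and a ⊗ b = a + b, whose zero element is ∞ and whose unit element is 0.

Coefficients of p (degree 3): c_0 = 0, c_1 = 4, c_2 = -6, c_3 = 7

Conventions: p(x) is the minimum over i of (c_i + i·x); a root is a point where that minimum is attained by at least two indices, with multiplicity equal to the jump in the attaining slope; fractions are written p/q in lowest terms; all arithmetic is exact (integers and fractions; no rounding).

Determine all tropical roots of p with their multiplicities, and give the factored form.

hull edge (i=0, c=0) to (i=2, c=-6): slope -3, span 2
hull edge (i=2, c=-6) to (i=3, c=7): slope 13, span 1
Factored form: p(x) = 7 ⊗ (x ⊕ (-13)) ⊗ (x ⊕ 3) ⊗ (x ⊕ 3)
Answer: roots = -13 (mult 1), 3 (mult 2)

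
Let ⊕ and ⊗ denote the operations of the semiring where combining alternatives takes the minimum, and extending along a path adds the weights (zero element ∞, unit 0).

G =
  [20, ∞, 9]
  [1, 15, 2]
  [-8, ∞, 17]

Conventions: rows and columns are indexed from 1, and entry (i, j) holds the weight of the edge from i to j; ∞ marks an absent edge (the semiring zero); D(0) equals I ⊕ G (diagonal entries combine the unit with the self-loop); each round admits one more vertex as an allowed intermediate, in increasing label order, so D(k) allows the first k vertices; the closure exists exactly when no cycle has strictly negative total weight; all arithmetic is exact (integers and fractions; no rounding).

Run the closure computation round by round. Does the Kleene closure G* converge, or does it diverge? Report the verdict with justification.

D(0):
  [0, ∞, 9]
  [1, 0, 2]
  [-8, ∞, 0]
D(1):
  [0, ∞, 9]
  [1, 0, 2]
  [-8, ∞, 0]
D(2):
  [0, ∞, 9]
  [1, 0, 2]
  [-8, ∞, 0]
D(3):
  [0, ∞, 9]
  [-6, 0, 2]
  [-8, ∞, 0]
Key observation: every diagonal entry stays at the unit through all rounds, so no improving cycle exists.
Answer: CONVERGES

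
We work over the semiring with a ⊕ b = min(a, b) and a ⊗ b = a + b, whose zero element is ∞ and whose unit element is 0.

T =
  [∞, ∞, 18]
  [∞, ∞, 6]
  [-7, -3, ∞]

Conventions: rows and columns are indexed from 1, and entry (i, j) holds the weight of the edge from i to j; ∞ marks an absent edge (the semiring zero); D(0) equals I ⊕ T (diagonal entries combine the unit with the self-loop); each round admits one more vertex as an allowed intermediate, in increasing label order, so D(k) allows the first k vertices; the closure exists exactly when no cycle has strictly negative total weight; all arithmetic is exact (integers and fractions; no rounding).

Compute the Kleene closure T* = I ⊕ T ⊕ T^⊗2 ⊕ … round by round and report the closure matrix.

D(0):
  [0, ∞, 18]
  [∞, 0, 6]
  [-7, -3, 0]
D(1):
  [0, ∞, 18]
  [∞, 0, 6]
  [-7, -3, 0]
D(2):
  [0, ∞, 18]
  [∞, 0, 6]
  [-7, -3, 0]
D(3):
  [0, 15, 18]
  [-1, 0, 6]
  [-7, -3, 0]
Answer: T* = [[0, 15, 18], [-1, 0, 6], [-7, -3, 0]]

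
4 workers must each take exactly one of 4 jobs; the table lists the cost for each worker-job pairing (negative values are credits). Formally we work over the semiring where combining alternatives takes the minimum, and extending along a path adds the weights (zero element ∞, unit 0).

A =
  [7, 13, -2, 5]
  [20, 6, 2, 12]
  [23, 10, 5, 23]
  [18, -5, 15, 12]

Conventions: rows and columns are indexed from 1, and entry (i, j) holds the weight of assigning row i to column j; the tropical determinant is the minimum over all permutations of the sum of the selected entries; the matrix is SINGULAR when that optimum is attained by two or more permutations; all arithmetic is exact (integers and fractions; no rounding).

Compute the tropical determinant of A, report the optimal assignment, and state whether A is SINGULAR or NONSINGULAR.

σ = (1, 2, 3, 4): 7 + 6 + 5 + 12 = 30
σ = (1, 2, 4, 3): 7 + 6 + 23 + 15 = 51
σ = (1, 3, 2, 4): 7 + 2 + 10 + 12 = 31
σ = (1, 3, 4, 2): 7 + 2 + 23 + (-5) = 27
σ = (1, 4, 2, 3): 7 + 12 + 10 + 15 = 44
σ = (1, 4, 3, 2): 7 + 12 + 5 + (-5) = 19
σ = (2, 1, 3, 4): 13 + 20 + 5 + 12 = 50
σ = (2, 1, 4, 3): 13 + 20 + 23 + 15 = 71
σ = (2, 3, 1, 4): 13 + 2 + 23 + 12 = 50
σ = (2, 3, 4, 1): 13 + 2 + 23 + 18 = 56
σ = (2, 4, 1, 3): 13 + 12 + 23 + 15 = 63
σ = (2, 4, 3, 1): 13 + 12 + 5 + 18 = 48
σ = (3, 1, 2, 4): (-2) + 20 + 10 + 12 = 40
σ = (3, 1, 4, 2): (-2) + 20 + 23 + (-5) = 36
σ = (3, 2, 1, 4): (-2) + 6 + 23 + 12 = 39
σ = (3, 2, 4, 1): (-2) + 6 + 23 + 18 = 45
σ = (3, 4, 1, 2): (-2) + 12 + 23 + (-5) = 28
σ = (3, 4, 2, 1): (-2) + 12 + 10 + 18 = 38
σ = (4, 1, 2, 3): 5 + 20 + 10 + 15 = 50
σ = (4, 1, 3, 2): 5 + 20 + 5 + (-5) = 25
σ = (4, 2, 1, 3): 5 + 6 + 23 + 15 = 49
σ = (4, 2, 3, 1): 5 + 6 + 5 + 18 = 34
σ = (4, 3, 1, 2): 5 + 2 + 23 + (-5) = 25
σ = (4, 3, 2, 1): 5 + 2 + 10 + 18 = 35
Optimal value attained by: σ = (1, 4, 3, 2).
Answer: det⊕(A) = 19; verdict: NONSINGULAR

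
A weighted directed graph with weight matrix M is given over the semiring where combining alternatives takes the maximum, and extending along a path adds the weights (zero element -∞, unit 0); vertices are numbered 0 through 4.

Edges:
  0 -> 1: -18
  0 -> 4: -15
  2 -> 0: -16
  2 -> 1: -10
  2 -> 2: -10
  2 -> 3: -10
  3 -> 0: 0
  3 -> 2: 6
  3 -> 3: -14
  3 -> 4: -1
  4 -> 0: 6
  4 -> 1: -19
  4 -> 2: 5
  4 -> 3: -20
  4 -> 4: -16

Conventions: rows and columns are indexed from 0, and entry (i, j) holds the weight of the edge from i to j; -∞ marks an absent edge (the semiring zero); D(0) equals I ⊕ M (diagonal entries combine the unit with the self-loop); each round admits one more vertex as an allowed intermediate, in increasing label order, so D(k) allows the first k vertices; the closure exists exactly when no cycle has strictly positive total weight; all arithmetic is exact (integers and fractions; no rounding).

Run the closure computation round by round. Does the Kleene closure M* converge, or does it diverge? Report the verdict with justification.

D(0):
  [0, -18, -∞, -∞, -15]
  [-∞, 0, -∞, -∞, -∞]
  [-16, -10, 0, -10, -∞]
  [0, -∞, 6, 0, -1]
  [6, -19, 5, -20, 0]
D(1):
  [0, -18, -∞, -∞, -15]
  [-∞, 0, -∞, -∞, -∞]
  [-16, -10, 0, -10, -31]
  [0, -18, 6, 0, -1]
  [6, -12, 5, -20, 0]
D(2):
  [0, -18, -∞, -∞, -15]
  [-∞, 0, -∞, -∞, -∞]
  [-16, -10, 0, -10, -31]
  [0, -18, 6, 0, -1]
  [6, -12, 5, -20, 0]
D(3):
  [0, -18, -∞, -∞, -15]
  [-∞, 0, -∞, -∞, -∞]
  [-16, -10, 0, -10, -31]
  [0, -4, 6, 0, -1]
  [6, -5, 5, -5, 0]
D(4):
  [0, -18, -∞, -∞, -15]
  [-∞, 0, -∞, -∞, -∞]
  [-10, -10, 0, -10, -11]
  [0, -4, 6, 0, -1]
  [6, -5, 5, -5, 0]
D(5):
  [0, -18, -10, -20, -15]
  [-∞, 0, -∞, -∞, -∞]
  [-5, -10, 0, -10, -11]
  [5, -4, 6, 0, -1]
  [6, -5, 5, -5, 0]
Key observation: every diagonal entry stays at the unit through all rounds, so no improving cycle exists.
Answer: CONVERGES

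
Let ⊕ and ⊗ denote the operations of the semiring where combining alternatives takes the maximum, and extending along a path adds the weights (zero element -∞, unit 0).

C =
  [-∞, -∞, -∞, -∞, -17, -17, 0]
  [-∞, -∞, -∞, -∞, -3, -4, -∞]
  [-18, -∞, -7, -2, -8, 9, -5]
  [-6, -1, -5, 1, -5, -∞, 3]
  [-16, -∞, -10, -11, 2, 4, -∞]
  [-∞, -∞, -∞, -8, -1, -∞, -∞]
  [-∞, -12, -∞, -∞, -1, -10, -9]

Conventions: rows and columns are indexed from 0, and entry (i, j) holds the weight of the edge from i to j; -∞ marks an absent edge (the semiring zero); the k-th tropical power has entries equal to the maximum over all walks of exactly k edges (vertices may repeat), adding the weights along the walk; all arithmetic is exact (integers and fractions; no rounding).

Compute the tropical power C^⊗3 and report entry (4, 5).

C^⊗2:
  [-33, -12, -27, -25, -1, -10, -9]
  [-19, -∞, -13, -12, -1, 1, -∞]
  [-8, -3, -7, 1, 8, 2, 1]
  [-5, 0, -4, 2, 2, 4, 4]
  [-14, -12, -8, -4, 4, 6, -8]
  [-14, -9, -11, -7, 1, 3, -5]
  [-17, -21, -11, -12, 1, 3, -18]
C^⊗3:
  [-17, -21, -11, -12, 1, 3, -18]
  [-17, -13, -11, -7, 1, 3, -9]
  [-5, 0, -2, 2, 10, 12, 4]
  [-4, 1, -3, 3, 4, 6, 5]
  [-10, -5, -6, -2, 6, 8, -1]
  [-13, -8, -9, -5, 3, 5, -4]
  [-15, -13, -9, -5, 3, 5, -9]
Key observation: the optimum is the walk 4->4->4->5, with weight 2 + 2 + 4 = 8.
Optimal value attained by: walk 4->4->4->5.
Answer: (C^⊗3)[4][5] = 8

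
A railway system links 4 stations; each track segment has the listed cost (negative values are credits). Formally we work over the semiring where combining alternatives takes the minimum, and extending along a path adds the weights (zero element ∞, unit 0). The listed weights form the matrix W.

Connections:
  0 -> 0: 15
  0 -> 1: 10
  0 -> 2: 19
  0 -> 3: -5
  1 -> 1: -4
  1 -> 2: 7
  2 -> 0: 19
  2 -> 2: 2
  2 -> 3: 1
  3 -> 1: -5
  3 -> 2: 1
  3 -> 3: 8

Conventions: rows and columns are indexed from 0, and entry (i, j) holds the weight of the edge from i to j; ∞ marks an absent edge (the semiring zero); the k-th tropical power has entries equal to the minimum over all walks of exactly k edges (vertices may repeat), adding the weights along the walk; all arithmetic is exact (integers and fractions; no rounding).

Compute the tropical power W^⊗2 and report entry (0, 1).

W^⊗2:
  [30, -10, -4, 3]
  [26, -8, 3, 8]
  [21, -4, 2, 3]
  [20, -9, 2, 2]
Key observation: the optimum is the walk 0->3->1, with weight (-5) + (-5) = -10.
Optimal value attained by: walk 0->3->1.
Answer: (W^⊗2)[0][1] = -10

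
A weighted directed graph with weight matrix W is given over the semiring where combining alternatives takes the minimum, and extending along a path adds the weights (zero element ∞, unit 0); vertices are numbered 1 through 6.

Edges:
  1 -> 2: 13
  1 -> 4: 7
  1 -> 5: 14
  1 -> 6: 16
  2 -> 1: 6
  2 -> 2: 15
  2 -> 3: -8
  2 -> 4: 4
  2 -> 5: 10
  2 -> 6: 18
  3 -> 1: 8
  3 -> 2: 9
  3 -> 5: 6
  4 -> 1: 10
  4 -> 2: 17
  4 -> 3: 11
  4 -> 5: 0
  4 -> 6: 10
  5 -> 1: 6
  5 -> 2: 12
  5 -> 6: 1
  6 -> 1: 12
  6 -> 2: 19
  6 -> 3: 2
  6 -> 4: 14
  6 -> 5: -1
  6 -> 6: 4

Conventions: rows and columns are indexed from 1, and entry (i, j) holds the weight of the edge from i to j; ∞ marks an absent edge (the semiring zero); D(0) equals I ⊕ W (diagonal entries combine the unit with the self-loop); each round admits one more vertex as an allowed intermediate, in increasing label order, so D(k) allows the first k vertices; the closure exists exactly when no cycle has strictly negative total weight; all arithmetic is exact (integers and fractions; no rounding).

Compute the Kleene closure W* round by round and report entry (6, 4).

D(0):
  [0, 13, ∞, 7, 14, 16]
  [6, 0, -8, 4, 10, 18]
  [8, 9, 0, ∞, 6, ∞]
  [10, 17, 11, 0, 0, 10]
  [6, 12, ∞, ∞, 0, 1]
  [12, 19, 2, 14, -1, 0]
D(1):
  [0, 13, ∞, 7, 14, 16]
  [6, 0, -8, 4, 10, 18]
  [8, 9, 0, 15, 6, 24]
  [10, 17, 11, 0, 0, 10]
  [6, 12, ∞, 13, 0, 1]
  [12, 19, 2, 14, -1, 0]
D(2):
  [0, 13, 5, 7, 14, 16]
  [6, 0, -8, 4, 10, 18]
  [8, 9, 0, 13, 6, 24]
  [10, 17, 9, 0, 0, 10]
  [6, 12, 4, 13, 0, 1]
  [12, 19, 2, 14, -1, 0]
D(3):
  [0, 13, 5, 7, 11, 16]
  [0, 0, -8, 4, -2, 16]
  [8, 9, 0, 13, 6, 24]
  [10, 17, 9, 0, 0, 10]
  [6, 12, 4, 13, 0, 1]
  [10, 11, 2, 14, -1, 0]
D(4):
  [0, 13, 5, 7, 7, 16]
  [0, 0, -8, 4, -2, 14]
  [8, 9, 0, 13, 6, 23]
  [10, 17, 9, 0, 0, 10]
  [6, 12, 4, 13, 0, 1]
  [10, 11, 2, 14, -1, 0]
D(5):
  [0, 13, 5, 7, 7, 8]
  [0, 0, -8, 4, -2, -1]
  [8, 9, 0, 13, 6, 7]
  [6, 12, 4, 0, 0, 1]
  [6, 12, 4, 13, 0, 1]
  [5, 11, 2, 12, -1, 0]
D(6):
  [0, 13, 5, 7, 7, 8]
  [0, 0, -8, 4, -2, -1]
  [8, 9, 0, 13, 6, 7]
  [6, 12, 3, 0, 0, 1]
  [6, 12, 3, 13, 0, 1]
  [5, 11, 2, 12, -1, 0]
Answer: W*[6][4] = 12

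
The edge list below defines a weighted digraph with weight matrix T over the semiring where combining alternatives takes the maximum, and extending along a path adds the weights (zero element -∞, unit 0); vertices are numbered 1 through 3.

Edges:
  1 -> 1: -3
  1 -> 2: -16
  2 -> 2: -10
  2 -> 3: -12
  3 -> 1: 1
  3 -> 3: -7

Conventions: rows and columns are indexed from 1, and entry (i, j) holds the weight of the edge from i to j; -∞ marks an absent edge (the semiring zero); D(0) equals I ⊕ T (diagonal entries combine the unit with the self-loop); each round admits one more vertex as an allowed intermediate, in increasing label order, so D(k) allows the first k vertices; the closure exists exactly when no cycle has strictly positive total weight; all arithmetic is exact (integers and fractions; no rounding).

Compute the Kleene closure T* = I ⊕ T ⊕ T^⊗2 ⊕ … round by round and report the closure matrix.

D(0):
  [0, -16, -∞]
  [-∞, 0, -12]
  [1, -∞, 0]
D(1):
  [0, -16, -∞]
  [-∞, 0, -12]
  [1, -15, 0]
D(2):
  [0, -16, -28]
  [-∞, 0, -12]
  [1, -15, 0]
D(3):
  [0, -16, -28]
  [-11, 0, -12]
  [1, -15, 0]
Answer: T* = [[0, -16, -28], [-11, 0, -12], [1, -15, 0]]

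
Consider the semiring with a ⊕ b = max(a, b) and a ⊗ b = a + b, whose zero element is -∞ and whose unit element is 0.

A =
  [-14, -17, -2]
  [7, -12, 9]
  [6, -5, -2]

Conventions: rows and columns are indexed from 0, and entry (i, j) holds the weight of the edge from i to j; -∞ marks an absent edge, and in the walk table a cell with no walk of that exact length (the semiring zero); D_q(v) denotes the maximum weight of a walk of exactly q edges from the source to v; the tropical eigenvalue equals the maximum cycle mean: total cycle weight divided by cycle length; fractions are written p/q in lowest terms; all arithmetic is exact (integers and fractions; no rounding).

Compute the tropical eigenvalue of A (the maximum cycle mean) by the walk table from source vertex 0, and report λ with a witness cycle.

q=0: [0, -∞, -∞]
q=1: [-14, -17, -2]
q=2: [4, -7, -4]
q=3: [2, -9, 2]
Optimal cycle mean attained by: cycle 0->2->0, total (-2) + 6, length 2.
Answer: λ = 2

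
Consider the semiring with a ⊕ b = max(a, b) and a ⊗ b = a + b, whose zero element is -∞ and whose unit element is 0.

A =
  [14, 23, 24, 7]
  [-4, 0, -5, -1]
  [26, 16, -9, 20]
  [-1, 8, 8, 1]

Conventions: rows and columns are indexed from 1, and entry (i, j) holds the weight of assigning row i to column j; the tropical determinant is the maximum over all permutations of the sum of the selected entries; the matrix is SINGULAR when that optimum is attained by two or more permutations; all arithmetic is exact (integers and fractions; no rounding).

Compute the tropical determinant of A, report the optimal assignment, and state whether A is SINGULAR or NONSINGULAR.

σ = (1, 2, 3, 4): 14 + 0 + (-9) + 1 = 6
σ = (1, 2, 4, 3): 14 + 0 + 20 + 8 = 42
σ = (1, 3, 2, 4): 14 + (-5) + 16 + 1 = 26
σ = (1, 3, 4, 2): 14 + (-5) + 20 + 8 = 37
σ = (1, 4, 2, 3): 14 + (-1) + 16 + 8 = 37
σ = (1, 4, 3, 2): 14 + (-1) + (-9) + 8 = 12
σ = (2, 1, 3, 4): 23 + (-4) + (-9) + 1 = 11
σ = (2, 1, 4, 3): 23 + (-4) + 20 + 8 = 47
σ = (2, 3, 1, 4): 23 + (-5) + 26 + 1 = 45
σ = (2, 3, 4, 1): 23 + (-5) + 20 + (-1) = 37
σ = (2, 4, 1, 3): 23 + (-1) + 26 + 8 = 56
σ = (2, 4, 3, 1): 23 + (-1) + (-9) + (-1) = 12
σ = (3, 1, 2, 4): 24 + (-4) + 16 + 1 = 37
σ = (3, 1, 4, 2): 24 + (-4) + 20 + 8 = 48
σ = (3, 2, 1, 4): 24 + 0 + 26 + 1 = 51
σ = (3, 2, 4, 1): 24 + 0 + 20 + (-1) = 43
σ = (3, 4, 1, 2): 24 + (-1) + 26 + 8 = 57
σ = (3, 4, 2, 1): 24 + (-1) + 16 + (-1) = 38
σ = (4, 1, 2, 3): 7 + (-4) + 16 + 8 = 27
σ = (4, 1, 3, 2): 7 + (-4) + (-9) + 8 = 2
σ = (4, 2, 1, 3): 7 + 0 + 26 + 8 = 41
σ = (4, 2, 3, 1): 7 + 0 + (-9) + (-1) = -3
σ = (4, 3, 1, 2): 7 + (-5) + 26 + 8 = 36
σ = (4, 3, 2, 1): 7 + (-5) + 16 + (-1) = 17
Optimal value attained by: σ = (3, 4, 1, 2).
Answer: det⊕(A) = 57; verdict: NONSINGULAR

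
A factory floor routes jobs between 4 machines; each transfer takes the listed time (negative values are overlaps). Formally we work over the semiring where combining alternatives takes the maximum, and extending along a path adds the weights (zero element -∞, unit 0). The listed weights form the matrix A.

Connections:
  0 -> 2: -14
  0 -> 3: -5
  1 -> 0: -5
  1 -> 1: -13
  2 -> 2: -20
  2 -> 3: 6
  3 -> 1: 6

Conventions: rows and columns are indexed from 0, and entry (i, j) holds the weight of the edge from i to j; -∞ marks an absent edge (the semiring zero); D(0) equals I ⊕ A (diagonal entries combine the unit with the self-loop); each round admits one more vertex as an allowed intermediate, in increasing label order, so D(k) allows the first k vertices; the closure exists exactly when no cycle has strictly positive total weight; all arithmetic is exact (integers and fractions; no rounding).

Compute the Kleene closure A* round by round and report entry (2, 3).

D(0):
  [0, -∞, -14, -5]
  [-5, 0, -∞, -∞]
  [-∞, -∞, 0, 6]
  [-∞, 6, -∞, 0]
D(1):
  [0, -∞, -14, -5]
  [-5, 0, -19, -10]
  [-∞, -∞, 0, 6]
  [-∞, 6, -∞, 0]
D(2):
  [0, -∞, -14, -5]
  [-5, 0, -19, -10]
  [-∞, -∞, 0, 6]
  [1, 6, -13, 0]
D(3):
  [0, -∞, -14, -5]
  [-5, 0, -19, -10]
  [-∞, -∞, 0, 6]
  [1, 6, -13, 0]
D(4):
  [0, 1, -14, -5]
  [-5, 0, -19, -10]
  [7, 12, 0, 6]
  [1, 6, -13, 0]
Answer: A*[2][3] = 6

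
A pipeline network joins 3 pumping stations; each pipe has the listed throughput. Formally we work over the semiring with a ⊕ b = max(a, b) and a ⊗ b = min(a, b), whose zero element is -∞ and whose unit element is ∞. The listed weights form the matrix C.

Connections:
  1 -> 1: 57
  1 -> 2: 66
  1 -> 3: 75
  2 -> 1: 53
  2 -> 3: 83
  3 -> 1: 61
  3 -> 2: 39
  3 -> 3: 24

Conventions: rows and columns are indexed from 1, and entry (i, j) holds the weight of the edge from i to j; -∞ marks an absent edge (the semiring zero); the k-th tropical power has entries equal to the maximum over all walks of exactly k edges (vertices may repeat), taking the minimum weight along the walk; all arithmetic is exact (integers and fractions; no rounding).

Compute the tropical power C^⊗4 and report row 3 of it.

C^⊗2:
  [61, 57, 66]
  [61, 53, 53]
  [57, 61, 61]
C^⊗3:
  [61, 61, 61]
  [57, 61, 61]
  [61, 57, 61]
C^⊗4:
  [61, 61, 61]
  [61, 57, 61]
  [61, 61, 61]
Answer: row 3 of C^⊗4 = [61, 61, 61]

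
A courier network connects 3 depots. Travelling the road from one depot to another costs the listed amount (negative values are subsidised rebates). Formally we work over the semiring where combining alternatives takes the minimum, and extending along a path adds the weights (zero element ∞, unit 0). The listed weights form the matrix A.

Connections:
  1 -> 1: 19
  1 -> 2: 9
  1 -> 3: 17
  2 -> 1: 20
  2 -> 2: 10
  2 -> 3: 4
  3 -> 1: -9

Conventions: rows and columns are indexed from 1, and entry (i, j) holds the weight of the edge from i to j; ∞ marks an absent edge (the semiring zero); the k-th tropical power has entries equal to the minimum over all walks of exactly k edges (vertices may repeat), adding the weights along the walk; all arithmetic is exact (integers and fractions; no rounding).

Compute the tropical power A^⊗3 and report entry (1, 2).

A^⊗2:
  [8, 19, 13]
  [-5, 20, 14]
  [10, 0, 8]
A^⊗3:
  [4, 17, 23]
  [5, 4, 12]
  [-1, 10, 4]
Key observation: the optimum is the walk 1->3->1->2, with weight 17 + (-9) + 9 = 17.
Optimal value attained by: walk 1->3->1->2.
Answer: (A^⊗3)[1][2] = 17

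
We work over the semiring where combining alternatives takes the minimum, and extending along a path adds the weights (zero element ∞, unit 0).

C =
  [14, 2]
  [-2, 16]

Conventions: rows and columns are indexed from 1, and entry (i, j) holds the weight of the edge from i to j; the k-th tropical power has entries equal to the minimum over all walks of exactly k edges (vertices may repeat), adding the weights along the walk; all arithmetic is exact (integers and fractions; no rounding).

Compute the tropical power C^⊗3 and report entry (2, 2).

C^⊗2:
  [0, 16]
  [12, 0]
C^⊗3:
  [14, 2]
  [-2, 14]
Key observation: the optimum is the walk 2->1->1->2, with weight (-2) + 14 + 2 = 14.
Optimal value attained by: walk 2->1->1->2.
Answer: (C^⊗3)[2][2] = 14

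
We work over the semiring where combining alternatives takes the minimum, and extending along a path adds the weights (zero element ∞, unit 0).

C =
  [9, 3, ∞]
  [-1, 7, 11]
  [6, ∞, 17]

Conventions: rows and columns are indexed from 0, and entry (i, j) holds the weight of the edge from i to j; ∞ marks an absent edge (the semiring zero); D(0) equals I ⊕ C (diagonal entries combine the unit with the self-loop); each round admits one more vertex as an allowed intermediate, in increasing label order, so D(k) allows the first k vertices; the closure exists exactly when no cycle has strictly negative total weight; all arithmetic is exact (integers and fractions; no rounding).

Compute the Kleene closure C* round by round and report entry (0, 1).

D(0):
  [0, 3, ∞]
  [-1, 0, 11]
  [6, ∞, 0]
D(1):
  [0, 3, ∞]
  [-1, 0, 11]
  [6, 9, 0]
D(2):
  [0, 3, 14]
  [-1, 0, 11]
  [6, 9, 0]
D(3):
  [0, 3, 14]
  [-1, 0, 11]
  [6, 9, 0]
Answer: C*[0][1] = 3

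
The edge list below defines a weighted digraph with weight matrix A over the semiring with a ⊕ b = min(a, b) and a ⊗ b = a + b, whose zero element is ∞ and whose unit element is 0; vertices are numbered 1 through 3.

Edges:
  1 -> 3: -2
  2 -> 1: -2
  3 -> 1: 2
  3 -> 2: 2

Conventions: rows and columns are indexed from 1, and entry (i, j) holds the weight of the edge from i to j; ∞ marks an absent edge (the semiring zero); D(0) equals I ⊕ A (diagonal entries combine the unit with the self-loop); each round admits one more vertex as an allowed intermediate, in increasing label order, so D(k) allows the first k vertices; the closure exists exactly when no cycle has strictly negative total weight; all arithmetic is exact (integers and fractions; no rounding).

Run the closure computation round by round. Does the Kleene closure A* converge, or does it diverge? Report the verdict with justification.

D(0):
  [0, ∞, -2]
  [-2, 0, ∞]
  [2, 2, 0]
D(1):
  [0, ∞, -2]
  [-2, 0, -4]
  [2, 2, 0]
Detection: at round 2, diagonal entry (3, 3) turns strictly negative.
Key observation: the cycle 3->2->1->3 has total weight 2 + (-2) + (-2), which is strictly negative.
Answer: DIVERGES — negative cycle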